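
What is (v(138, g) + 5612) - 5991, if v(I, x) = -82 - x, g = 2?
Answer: -463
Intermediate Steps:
(v(138, g) + 5612) - 5991 = ((-82 - 1*2) + 5612) - 5991 = ((-82 - 2) + 5612) - 5991 = (-84 + 5612) - 5991 = 5528 - 5991 = -463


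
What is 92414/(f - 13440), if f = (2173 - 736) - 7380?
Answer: -13202/2769 ≈ -4.7678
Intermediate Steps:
f = -5943 (f = 1437 - 7380 = -5943)
92414/(f - 13440) = 92414/(-5943 - 13440) = 92414/(-19383) = 92414*(-1/19383) = -13202/2769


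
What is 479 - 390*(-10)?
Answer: 4379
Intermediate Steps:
479 - 390*(-10) = 479 + 3900 = 4379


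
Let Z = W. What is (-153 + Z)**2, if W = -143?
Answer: 87616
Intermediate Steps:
Z = -143
(-153 + Z)**2 = (-153 - 143)**2 = (-296)**2 = 87616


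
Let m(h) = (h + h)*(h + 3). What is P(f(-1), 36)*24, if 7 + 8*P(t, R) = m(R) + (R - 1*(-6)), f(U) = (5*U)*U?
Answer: 8529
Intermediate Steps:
m(h) = 2*h*(3 + h) (m(h) = (2*h)*(3 + h) = 2*h*(3 + h))
f(U) = 5*U²
P(t, R) = -⅛ + R/8 + R*(3 + R)/4 (P(t, R) = -7/8 + (2*R*(3 + R) + (R - 1*(-6)))/8 = -7/8 + (2*R*(3 + R) + (R + 6))/8 = -7/8 + (2*R*(3 + R) + (6 + R))/8 = -7/8 + (6 + R + 2*R*(3 + R))/8 = -7/8 + (¾ + R/8 + R*(3 + R)/4) = -⅛ + R/8 + R*(3 + R)/4)
P(f(-1), 36)*24 = (-⅛ + (⅛)*36 + (¼)*36*(3 + 36))*24 = (-⅛ + 9/2 + (¼)*36*39)*24 = (-⅛ + 9/2 + 351)*24 = (2843/8)*24 = 8529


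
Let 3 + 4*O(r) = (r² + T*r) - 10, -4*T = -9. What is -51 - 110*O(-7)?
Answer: -4863/8 ≈ -607.88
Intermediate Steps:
T = 9/4 (T = -¼*(-9) = 9/4 ≈ 2.2500)
O(r) = -13/4 + r²/4 + 9*r/16 (O(r) = -¾ + ((r² + 9*r/4) - 10)/4 = -¾ + (-10 + r² + 9*r/4)/4 = -¾ + (-5/2 + r²/4 + 9*r/16) = -13/4 + r²/4 + 9*r/16)
-51 - 110*O(-7) = -51 - 110*(-13/4 + (¼)*(-7)² + (9/16)*(-7)) = -51 - 110*(-13/4 + (¼)*49 - 63/16) = -51 - 110*(-13/4 + 49/4 - 63/16) = -51 - 110*81/16 = -51 - 4455/8 = -4863/8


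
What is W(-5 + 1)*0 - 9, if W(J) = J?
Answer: -9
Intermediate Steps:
W(-5 + 1)*0 - 9 = (-5 + 1)*0 - 9 = -4*0 - 9 = 0 - 9 = -9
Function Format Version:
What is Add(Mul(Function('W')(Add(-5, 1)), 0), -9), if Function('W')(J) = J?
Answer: -9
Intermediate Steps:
Add(Mul(Function('W')(Add(-5, 1)), 0), -9) = Add(Mul(Add(-5, 1), 0), -9) = Add(Mul(-4, 0), -9) = Add(0, -9) = -9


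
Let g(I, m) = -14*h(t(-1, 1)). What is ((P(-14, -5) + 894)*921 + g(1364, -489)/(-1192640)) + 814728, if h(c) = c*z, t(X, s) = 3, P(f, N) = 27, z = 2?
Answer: 495830837061/298160 ≈ 1.6630e+6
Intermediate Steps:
h(c) = 2*c (h(c) = c*2 = 2*c)
g(I, m) = -84 (g(I, m) = -28*3 = -14*6 = -84)
((P(-14, -5) + 894)*921 + g(1364, -489)/(-1192640)) + 814728 = ((27 + 894)*921 - 84/(-1192640)) + 814728 = (921*921 - 84*(-1/1192640)) + 814728 = (848241 + 21/298160) + 814728 = 252911536581/298160 + 814728 = 495830837061/298160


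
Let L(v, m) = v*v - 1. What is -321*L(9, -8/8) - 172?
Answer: -25852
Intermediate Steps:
L(v, m) = -1 + v² (L(v, m) = v² - 1 = -1 + v²)
-321*L(9, -8/8) - 172 = -321*(-1 + 9²) - 172 = -321*(-1 + 81) - 172 = -321*80 - 172 = -25680 - 172 = -25852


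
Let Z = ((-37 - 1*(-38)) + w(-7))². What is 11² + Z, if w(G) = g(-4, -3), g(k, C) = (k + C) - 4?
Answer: 221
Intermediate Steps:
g(k, C) = -4 + C + k (g(k, C) = (C + k) - 4 = -4 + C + k)
w(G) = -11 (w(G) = -4 - 3 - 4 = -11)
Z = 100 (Z = ((-37 - 1*(-38)) - 11)² = ((-37 + 38) - 11)² = (1 - 11)² = (-10)² = 100)
11² + Z = 11² + 100 = 121 + 100 = 221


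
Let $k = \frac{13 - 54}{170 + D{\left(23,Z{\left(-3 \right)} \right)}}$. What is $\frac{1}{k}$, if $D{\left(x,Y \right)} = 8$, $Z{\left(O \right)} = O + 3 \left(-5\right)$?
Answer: $- \frac{178}{41} \approx -4.3415$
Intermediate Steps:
$Z{\left(O \right)} = -15 + O$ ($Z{\left(O \right)} = O - 15 = -15 + O$)
$k = - \frac{41}{178}$ ($k = \frac{13 - 54}{170 + 8} = - \frac{41}{178} \approx -0.23034$)
$\frac{1}{k} = \frac{1}{- \frac{41}{178}} = - \frac{178}{41}$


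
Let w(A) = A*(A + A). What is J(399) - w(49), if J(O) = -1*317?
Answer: -5119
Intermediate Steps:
J(O) = -317
w(A) = 2*A² (w(A) = A*(2*A) = 2*A²)
J(399) - w(49) = -317 - 2*49² = -317 - 2*2401 = -317 - 1*4802 = -317 - 4802 = -5119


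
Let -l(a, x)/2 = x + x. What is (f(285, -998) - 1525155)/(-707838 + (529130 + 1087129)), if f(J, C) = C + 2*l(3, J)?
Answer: -1528433/908421 ≈ -1.6825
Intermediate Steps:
l(a, x) = -4*x (l(a, x) = -2*(x + x) = -4*x)
f(J, C) = C - 8*J (f(J, C) = C + 2*(-4*J) = C - 8*J)
(f(285, -998) - 1525155)/(-707838 + (529130 + 1087129)) = ((-998 - 8*285) - 1525155)/(-707838 + (529130 + 1087129)) = ((-998 - 2280) - 1525155)/(-707838 + 1616259) = (-3278 - 1525155)/908421 = -1528433*1/908421 = -1528433/908421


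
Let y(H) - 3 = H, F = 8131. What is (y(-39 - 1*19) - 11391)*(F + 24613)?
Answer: -374787824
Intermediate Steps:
y(H) = 3 + H
(y(-39 - 1*19) - 11391)*(F + 24613) = ((3 + (-39 - 1*19)) - 11391)*(8131 + 24613) = ((3 + (-39 - 19)) - 11391)*32744 = ((3 - 58) - 11391)*32744 = (-55 - 11391)*32744 = -11446*32744 = -374787824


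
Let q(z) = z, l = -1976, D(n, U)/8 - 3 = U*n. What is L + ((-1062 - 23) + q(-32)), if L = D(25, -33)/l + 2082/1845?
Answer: -169000937/151905 ≈ -1112.5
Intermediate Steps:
D(n, U) = 24 + 8*U*n (D(n, U) = 24 + 8*(U*n) = 24 + 8*U*n)
L = 676948/151905 (L = (24 + 8*(-33)*25)/(-1976) + 2082/1845 = (24 - 6600)*(-1/1976) + 2082*(1/1845) = -6576*(-1/1976) + 694/615 = 822/247 + 694/615 = 676948/151905 ≈ 4.4564)
L + ((-1062 - 23) + q(-32)) = 676948/151905 + ((-1062 - 23) - 32) = 676948/151905 + (-1085 - 32) = 676948/151905 - 1117 = -169000937/151905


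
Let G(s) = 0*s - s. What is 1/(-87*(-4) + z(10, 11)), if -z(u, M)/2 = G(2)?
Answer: 1/352 ≈ 0.0028409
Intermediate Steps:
G(s) = -s (G(s) = 0 - s = -s)
z(u, M) = 4 (z(u, M) = -(-2)*2 = -2*(-2) = 4)
1/(-87*(-4) + z(10, 11)) = 1/(-87*(-4) + 4) = 1/(348 + 4) = 1/352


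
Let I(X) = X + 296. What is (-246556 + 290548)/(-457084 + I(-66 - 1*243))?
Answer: -43992/457097 ≈ -0.096242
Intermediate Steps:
I(X) = 296 + X
(-246556 + 290548)/(-457084 + I(-66 - 1*243)) = (-246556 + 290548)/(-457084 + (296 + (-66 - 1*243))) = 43992/(-457084 + (296 + (-66 - 243))) = 43992/(-457084 + (296 - 309)) = 43992/(-457084 - 13) = 43992/(-457097) = 43992*(-1/457097) = -43992/457097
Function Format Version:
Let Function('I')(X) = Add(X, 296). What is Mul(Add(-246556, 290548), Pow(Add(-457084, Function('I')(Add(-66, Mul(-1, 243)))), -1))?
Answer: Rational(-43992, 457097) ≈ -0.096242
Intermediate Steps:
Function('I')(X) = Add(296, X)
Mul(Add(-246556, 290548), Pow(Add(-457084, Function('I')(Add(-66, Mul(-1, 243)))), -1)) = Mul(Add(-246556, 290548), Pow(Add(-457084, Add(296, Add(-66, Mul(-1, 243)))), -1)) = Mul(43992, Pow(Add(-457084, Add(296, Add(-66, -243))), -1)) = Mul(43992, Pow(Add(-457084, Add(296, -309)), -1)) = Mul(43992, Pow(Add(-457084, -13), -1)) = Mul(43992, Pow(-457097, -1)) = Mul(43992, Rational(-1, 457097)) = Rational(-43992, 457097)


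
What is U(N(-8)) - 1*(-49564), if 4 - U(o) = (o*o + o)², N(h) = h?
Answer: 46432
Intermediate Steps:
U(o) = 4 - (o + o²)² (U(o) = 4 - (o*o + o)² = 4 - (o² + o)² = 4 - (o + o²)²)
U(N(-8)) - 1*(-49564) = (4 - 1*(-8)²*(1 - 8)²) - 1*(-49564) = (4 - 1*64*(-7)²) + 49564 = (4 - 1*64*49) + 49564 = (4 - 3136) + 49564 = -3132 + 49564 = 46432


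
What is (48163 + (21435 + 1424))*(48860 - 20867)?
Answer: 1988118846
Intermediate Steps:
(48163 + (21435 + 1424))*(48860 - 20867) = (48163 + 22859)*27993 = 71022*27993 = 1988118846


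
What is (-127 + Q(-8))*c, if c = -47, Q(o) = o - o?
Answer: 5969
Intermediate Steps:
Q(o) = 0
(-127 + Q(-8))*c = (-127 + 0)*(-47) = -127*(-47) = 5969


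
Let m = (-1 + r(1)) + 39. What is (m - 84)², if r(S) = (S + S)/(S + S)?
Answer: 2025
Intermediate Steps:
r(S) = 1 (r(S) = (2*S)/((2*S)) = (2*S)*(1/(2*S)) = 1)
m = 39 (m = (-1 + 1) + 39 = 0 + 39 = 39)
(m - 84)² = (39 - 84)² = (-45)² = 2025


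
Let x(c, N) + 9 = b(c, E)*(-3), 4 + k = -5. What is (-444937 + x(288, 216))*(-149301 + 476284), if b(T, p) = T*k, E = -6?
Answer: -142947158110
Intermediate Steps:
k = -9 (k = -4 - 5 = -9)
b(T, p) = -9*T (b(T, p) = T*(-9) = -9*T)
x(c, N) = -9 + 27*c (x(c, N) = -9 - 9*c*(-3) = -9 + 27*c)
(-444937 + x(288, 216))*(-149301 + 476284) = (-444937 + (-9 + 27*288))*(-149301 + 476284) = (-444937 + (-9 + 7776))*326983 = (-444937 + 7767)*326983 = -437170*326983 = -142947158110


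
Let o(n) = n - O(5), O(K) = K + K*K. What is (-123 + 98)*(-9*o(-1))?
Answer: -6975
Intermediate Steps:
O(K) = K + K²
o(n) = -30 + n (o(n) = n - 5*(1 + 5) = n - 5*6 = n - 1*30 = n - 30 = -30 + n)
(-123 + 98)*(-9*o(-1)) = (-123 + 98)*(-9*(-30 - 1)) = -(-225)*(-31) = -25*279 = -6975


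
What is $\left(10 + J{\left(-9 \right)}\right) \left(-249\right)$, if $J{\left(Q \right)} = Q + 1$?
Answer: $-498$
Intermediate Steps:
$J{\left(Q \right)} = 1 + Q$
$\left(10 + J{\left(-9 \right)}\right) \left(-249\right) = \left(10 + \left(1 - 9\right)\right) \left(-249\right) = \left(10 - 8\right) \left(-249\right) = 2 \left(-249\right) = -498$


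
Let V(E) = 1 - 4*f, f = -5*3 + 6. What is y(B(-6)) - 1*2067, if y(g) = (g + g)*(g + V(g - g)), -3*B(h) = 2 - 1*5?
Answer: -1991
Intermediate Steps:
f = -9 (f = -15 + 6 = -9)
V(E) = 37 (V(E) = 1 - 4*(-9) = 1 + 36 = 37)
B(h) = 1 (B(h) = -(2 - 1*5)/3 = -(2 - 5)/3 = -⅓*(-3) = 1)
y(g) = 2*g*(37 + g) (y(g) = (g + g)*(g + 37) = (2*g)*(37 + g) = 2*g*(37 + g))
y(B(-6)) - 1*2067 = 2*1*(37 + 1) - 1*2067 = 2*1*38 - 2067 = 76 - 2067 = -1991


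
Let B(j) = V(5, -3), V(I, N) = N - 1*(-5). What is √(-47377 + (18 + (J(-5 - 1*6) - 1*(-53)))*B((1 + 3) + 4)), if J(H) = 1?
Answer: I*√47233 ≈ 217.33*I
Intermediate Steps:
V(I, N) = 5 + N (V(I, N) = N + 5 = 5 + N)
B(j) = 2 (B(j) = 5 - 3 = 2)
√(-47377 + (18 + (J(-5 - 1*6) - 1*(-53)))*B((1 + 3) + 4)) = √(-47377 + (18 + (1 - 1*(-53)))*2) = √(-47377 + (18 + (1 + 53))*2) = √(-47377 + (18 + 54)*2) = √(-47377 + 72*2) = √(-47377 + 144) = √(-47233) = I*√47233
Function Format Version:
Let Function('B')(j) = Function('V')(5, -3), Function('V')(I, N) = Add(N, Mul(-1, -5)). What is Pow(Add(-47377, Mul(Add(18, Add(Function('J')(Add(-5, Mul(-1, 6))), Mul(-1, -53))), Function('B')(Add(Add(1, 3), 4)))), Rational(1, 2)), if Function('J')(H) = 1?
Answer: Mul(I, Pow(47233, Rational(1, 2))) ≈ Mul(217.33, I)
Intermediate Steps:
Function('V')(I, N) = Add(5, N) (Function('V')(I, N) = Add(N, 5) = Add(5, N))
Function('B')(j) = 2 (Function('B')(j) = Add(5, -3) = 2)
Pow(Add(-47377, Mul(Add(18, Add(Function('J')(Add(-5, Mul(-1, 6))), Mul(-1, -53))), Function('B')(Add(Add(1, 3), 4)))), Rational(1, 2)) = Pow(Add(-47377, Mul(Add(18, Add(1, Mul(-1, -53))), 2)), Rational(1, 2)) = Pow(Add(-47377, Mul(Add(18, Add(1, 53)), 2)), Rational(1, 2)) = Pow(Add(-47377, Mul(Add(18, 54), 2)), Rational(1, 2)) = Pow(Add(-47377, Mul(72, 2)), Rational(1, 2)) = Pow(Add(-47377, 144), Rational(1, 2)) = Pow(-47233, Rational(1, 2)) = Mul(I, Pow(47233, Rational(1, 2)))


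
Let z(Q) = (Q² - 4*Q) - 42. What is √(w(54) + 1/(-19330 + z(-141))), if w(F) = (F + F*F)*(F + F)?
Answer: √369300291113/1073 ≈ 566.36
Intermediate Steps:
z(Q) = -42 + Q² - 4*Q
w(F) = 2*F*(F + F²) (w(F) = (F + F²)*(2*F) = 2*F*(F + F²))
√(w(54) + 1/(-19330 + z(-141))) = √(2*54²*(1 + 54) + 1/(-19330 + (-42 + (-141)² - 4*(-141)))) = √(2*2916*55 + 1/(-19330 + (-42 + 19881 + 564))) = √(320760 + 1/(-19330 + 20403)) = √(320760 + 1/1073) = √(344175481/1073) = √369300291113/1073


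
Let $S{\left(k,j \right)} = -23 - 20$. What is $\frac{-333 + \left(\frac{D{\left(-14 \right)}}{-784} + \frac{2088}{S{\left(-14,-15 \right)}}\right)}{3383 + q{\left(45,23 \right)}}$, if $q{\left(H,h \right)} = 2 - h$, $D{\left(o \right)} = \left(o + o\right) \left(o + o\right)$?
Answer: $- \frac{8225}{72283} \approx -0.11379$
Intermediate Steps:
$D{\left(o \right)} = 4 o^{2}$ ($D{\left(o \right)} = 2 o 2 o = 4 o^{2}$)
$S{\left(k,j \right)} = -43$ ($S{\left(k,j \right)} = -23 - 20 = -43$)
$\frac{-333 + \left(\frac{D{\left(-14 \right)}}{-784} + \frac{2088}{S{\left(-14,-15 \right)}}\right)}{3383 + q{\left(45,23 \right)}} = \frac{-333 + \left(\frac{4 \left(-14\right)^{2}}{-784} + \frac{2088}{-43}\right)}{3383 + \left(2 - 23\right)} = \frac{-333 + \left(4 \cdot 196 \left(- \frac{1}{784}\right) + 2088 \left(- \frac{1}{43}\right)\right)}{3383 + \left(2 - 23\right)} = \frac{-333 + \left(784 \left(- \frac{1}{784}\right) - \frac{2088}{43}\right)}{3383 - 21} = \frac{-333 - \frac{2131}{43}}{3362} = \left(-333 - \frac{2131}{43}\right) \frac{1}{3362} = \left(- \frac{16450}{43}\right) \frac{1}{3362} = - \frac{8225}{72283}$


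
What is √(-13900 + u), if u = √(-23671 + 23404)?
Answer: √(-13900 + I*√267) ≈ 0.0693 + 117.9*I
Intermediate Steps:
u = I*√267 (u = √(-267) = I*√267 ≈ 16.34*I)
√(-13900 + u) = √(-13900 + I*√267)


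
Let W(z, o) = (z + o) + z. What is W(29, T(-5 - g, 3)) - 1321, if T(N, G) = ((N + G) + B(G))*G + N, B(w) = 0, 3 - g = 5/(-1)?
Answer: -1306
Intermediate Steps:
g = 8 (g = 3 - 5/(-1) = 3 - 5*(-1) = 3 - 1*(-5) = 3 + 5 = 8)
T(N, G) = N + G*(G + N) (T(N, G) = ((N + G) + 0)*G + N = ((G + N) + 0)*G + N = (G + N)*G + N = G*(G + N) + N = N + G*(G + N))
W(z, o) = o + 2*z (W(z, o) = (o + z) + z = o + 2*z)
W(29, T(-5 - g, 3)) - 1321 = (((-5 - 1*8) + 3² + 3*(-5 - 1*8)) + 2*29) - 1321 = (((-5 - 8) + 9 + 3*(-5 - 8)) + 58) - 1321 = ((-13 + 9 + 3*(-13)) + 58) - 1321 = ((-13 + 9 - 39) + 58) - 1321 = (-43 + 58) - 1321 = 15 - 1321 = -1306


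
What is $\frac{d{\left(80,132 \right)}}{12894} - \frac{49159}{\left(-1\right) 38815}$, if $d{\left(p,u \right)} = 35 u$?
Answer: $\frac{19361463}{11916205} \approx 1.6248$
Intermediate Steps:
$\frac{d{\left(80,132 \right)}}{12894} - \frac{49159}{\left(-1\right) 38815} = \frac{35 \cdot 132}{12894} - \frac{49159}{\left(-1\right) 38815} = 4620 \cdot \frac{1}{12894} - \frac{49159}{-38815} = \frac{110}{307} - - \frac{49159}{38815} = \frac{110}{307} + \frac{49159}{38815} = \frac{19361463}{11916205}$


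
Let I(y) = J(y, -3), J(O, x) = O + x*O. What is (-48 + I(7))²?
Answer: 3844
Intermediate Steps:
J(O, x) = O + O*x
I(y) = -2*y (I(y) = y*(1 - 3) = y*(-2) = -2*y)
(-48 + I(7))² = (-48 - 2*7)² = (-48 - 14)² = (-62)² = 3844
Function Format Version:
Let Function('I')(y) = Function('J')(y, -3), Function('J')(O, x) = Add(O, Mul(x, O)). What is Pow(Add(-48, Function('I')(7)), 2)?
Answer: 3844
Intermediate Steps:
Function('J')(O, x) = Add(O, Mul(O, x))
Function('I')(y) = Mul(-2, y) (Function('I')(y) = Mul(y, Add(1, -3)) = Mul(y, -2) = Mul(-2, y))
Pow(Add(-48, Function('I')(7)), 2) = Pow(Add(-48, Mul(-2, 7)), 2) = Pow(Add(-48, -14), 2) = Pow(-62, 2) = 3844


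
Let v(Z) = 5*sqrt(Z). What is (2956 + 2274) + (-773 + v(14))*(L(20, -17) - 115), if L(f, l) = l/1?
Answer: 107266 - 660*sqrt(14) ≈ 1.0480e+5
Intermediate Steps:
L(f, l) = l (L(f, l) = l*1 = l)
(2956 + 2274) + (-773 + v(14))*(L(20, -17) - 115) = (2956 + 2274) + (-773 + 5*sqrt(14))*(-17 - 115) = 5230 + (-773 + 5*sqrt(14))*(-132) = 5230 + (102036 - 660*sqrt(14)) = 107266 - 660*sqrt(14)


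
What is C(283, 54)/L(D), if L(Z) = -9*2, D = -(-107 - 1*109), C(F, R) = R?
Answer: -3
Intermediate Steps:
D = 216 (D = -(-107 - 109) = -1*(-216) = 216)
L(Z) = -18
C(283, 54)/L(D) = 54/(-18) = 54*(-1/18) = -3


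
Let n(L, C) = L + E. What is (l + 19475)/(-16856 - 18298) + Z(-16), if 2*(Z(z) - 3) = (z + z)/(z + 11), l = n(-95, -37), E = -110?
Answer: 496712/87885 ≈ 5.6518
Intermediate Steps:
n(L, C) = -110 + L (n(L, C) = L - 110 = -110 + L)
l = -205 (l = -110 - 95 = -205)
Z(z) = 3 + z/(11 + z) (Z(z) = 3 + ((z + z)/(z + 11))/2 = 3 + ((2*z)/(11 + z))/2 = 3 + (2*z/(11 + z))/2 = 3 + z/(11 + z))
(l + 19475)/(-16856 - 18298) + Z(-16) = (-205 + 19475)/(-16856 - 18298) + (33 + 4*(-16))/(11 - 16) = 19270/(-35154) + (33 - 64)/(-5) = 19270*(-1/35154) - ⅕*(-31) = -9635/17577 + 31/5 = 496712/87885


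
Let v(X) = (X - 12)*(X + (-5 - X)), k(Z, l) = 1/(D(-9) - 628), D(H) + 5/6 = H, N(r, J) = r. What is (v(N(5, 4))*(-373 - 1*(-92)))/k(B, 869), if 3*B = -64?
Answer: 37638545/6 ≈ 6.2731e+6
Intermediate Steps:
B = -64/3 (B = (⅓)*(-64) = -64/3 ≈ -21.333)
D(H) = -⅚ + H
k(Z, l) = -6/3827 (k(Z, l) = 1/((-⅚ - 9) - 628) = 1/(-59/6 - 628) = 1/(-3827/6) = -6/3827)
v(X) = 60 - 5*X (v(X) = (-12 + X)*(-5) = 60 - 5*X)
(v(N(5, 4))*(-373 - 1*(-92)))/k(B, 869) = ((60 - 5*5)*(-373 - 1*(-92)))/(-6/3827) = ((60 - 25)*(-373 + 92))*(-3827/6) = (35*(-281))*(-3827/6) = -9835*(-3827/6) = 37638545/6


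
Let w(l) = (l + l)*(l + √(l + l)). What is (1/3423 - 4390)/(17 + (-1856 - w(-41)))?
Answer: 11165037967/13497265041 + 1232211458*I*√82/94480855287 ≈ 0.82721 + 0.1181*I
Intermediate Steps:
w(l) = 2*l*(l + √2*√l) (w(l) = (2*l)*(l + √(2*l)) = (2*l)*(l + √2*√l) = 2*l*(l + √2*√l))
(1/3423 - 4390)/(17 + (-1856 - w(-41))) = (1/3423 - 4390)/(17 + (-1856 - (2*(-41)² + 2*√2*(-41)^(3/2)))) = (1/3423 - 4390)/(17 + (-1856 - (2*1681 + 2*√2*(-41*I*√41)))) = -15026969/(3423*(17 + (-1856 - (3362 - 82*I*√82)))) = -15026969/(3423*(17 + (-1856 + (-3362 + 82*I*√82)))) = -15026969/(3423*(17 + (-5218 + 82*I*√82))) = -15026969/(3423*(-5201 + 82*I*√82))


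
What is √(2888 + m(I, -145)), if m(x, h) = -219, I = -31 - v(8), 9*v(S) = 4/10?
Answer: √2669 ≈ 51.662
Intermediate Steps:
v(S) = 2/45 (v(S) = (4/10)/9 = (4*(⅒))/9 = (⅑)*(⅖) = 2/45)
I = -1397/45 (I = -31 - 1*2/45 = -31 - 2/45 = -1397/45 ≈ -31.044)
√(2888 + m(I, -145)) = √(2888 - 219) = √2669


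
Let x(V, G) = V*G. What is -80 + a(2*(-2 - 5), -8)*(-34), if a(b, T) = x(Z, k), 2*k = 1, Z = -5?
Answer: 5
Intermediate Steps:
k = 1/2 (k = (1/2)*1 = 1/2 ≈ 0.50000)
x(V, G) = G*V
a(b, T) = -5/2 (a(b, T) = (1/2)*(-5) = -5/2)
-80 + a(2*(-2 - 5), -8)*(-34) = -80 - 5/2*(-34) = -80 + 85 = 5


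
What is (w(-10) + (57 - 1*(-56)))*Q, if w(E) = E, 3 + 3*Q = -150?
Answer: -5253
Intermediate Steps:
Q = -51 (Q = -1 + (⅓)*(-150) = -1 - 50 = -51)
(w(-10) + (57 - 1*(-56)))*Q = (-10 + (57 - 1*(-56)))*(-51) = (-10 + (57 + 56))*(-51) = (-10 + 113)*(-51) = 103*(-51) = -5253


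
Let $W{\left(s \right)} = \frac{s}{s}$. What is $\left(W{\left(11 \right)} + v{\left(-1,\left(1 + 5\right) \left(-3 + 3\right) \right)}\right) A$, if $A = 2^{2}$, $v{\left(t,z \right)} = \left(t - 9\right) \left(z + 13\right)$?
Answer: $-516$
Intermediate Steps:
$W{\left(s \right)} = 1$
$v{\left(t,z \right)} = \left(-9 + t\right) \left(13 + z\right)$
$A = 4$
$\left(W{\left(11 \right)} + v{\left(-1,\left(1 + 5\right) \left(-3 + 3\right) \right)}\right) A = \left(1 - \left(130 + 10 \left(1 + 5\right) \left(-3 + 3\right)\right)\right) 4 = \left(1 - \left(130 + 0 + 9 \cdot 6 \cdot 0\right)\right) 4 = \left(1 - 130\right) 4 = \left(-129\right) 4 = -516$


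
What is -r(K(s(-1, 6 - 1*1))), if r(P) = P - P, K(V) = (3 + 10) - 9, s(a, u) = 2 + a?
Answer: 0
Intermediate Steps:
K(V) = 4 (K(V) = 13 - 9 = 4)
r(P) = 0
-r(K(s(-1, 6 - 1*1))) = -1*0 = 0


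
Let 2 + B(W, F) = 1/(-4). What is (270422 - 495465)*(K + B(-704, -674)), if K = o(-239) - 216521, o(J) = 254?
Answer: 194679523311/4 ≈ 4.8670e+10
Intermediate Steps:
B(W, F) = -9/4 (B(W, F) = -2 + 1/(-4) = -2 - 1/4 = -9/4)
K = -216267 (K = 254 - 216521 = -216267)
(270422 - 495465)*(K + B(-704, -674)) = (270422 - 495465)*(-216267 - 9/4) = -225043*(-865077/4) = 194679523311/4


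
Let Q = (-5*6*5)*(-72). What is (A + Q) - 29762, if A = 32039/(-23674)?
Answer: -64134061/3382 ≈ -18963.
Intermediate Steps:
A = -4577/3382 (A = 32039*(-1/23674) = -4577/3382 ≈ -1.3533)
Q = 10800 (Q = -30*5*(-72) = -150*(-72) = 10800)
(A + Q) - 29762 = (-4577/3382 + 10800) - 29762 = 36521023/3382 - 29762 = -64134061/3382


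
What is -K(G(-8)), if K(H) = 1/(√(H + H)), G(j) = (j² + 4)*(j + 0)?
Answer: I*√17/136 ≈ 0.030317*I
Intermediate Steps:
G(j) = j*(4 + j²) (G(j) = (4 + j²)*j = j*(4 + j²))
K(H) = √2/(2*√H) (K(H) = 1/(√(2*H)) = 1/(√2*√H) = √2/(2*√H))
-K(G(-8)) = -√2/(2*√(-8*(4 + (-8)²))) = -√2/(2*√(-8*(4 + 64))) = -√2/(2*√(-8*68)) = -√2/(2*√(-544)) = -√2*(-I*√34/136)/2 = -(-1)*I*√17/136 = I*√17/136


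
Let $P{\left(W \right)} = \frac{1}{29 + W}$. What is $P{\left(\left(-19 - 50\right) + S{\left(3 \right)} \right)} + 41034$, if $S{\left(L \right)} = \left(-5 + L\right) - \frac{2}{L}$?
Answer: $\frac{5252349}{128} \approx 41034.0$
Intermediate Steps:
$S{\left(L \right)} = -5 + L - \frac{2}{L}$
$P{\left(\left(-19 - 50\right) + S{\left(3 \right)} \right)} + 41034 = \frac{1}{29 - \frac{215}{3}} + 41034 = \frac{1}{- \frac{128}{3}} + 41034 = - \frac{3}{128} + 41034 = \frac{5252349}{128}$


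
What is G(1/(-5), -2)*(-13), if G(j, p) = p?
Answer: 26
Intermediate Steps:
G(1/(-5), -2)*(-13) = -2*(-13) = 26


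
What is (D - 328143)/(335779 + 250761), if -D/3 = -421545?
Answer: 234123/146635 ≈ 1.5966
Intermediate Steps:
D = 1264635 (D = -3*(-421545) = 1264635)
(D - 328143)/(335779 + 250761) = (1264635 - 328143)/(335779 + 250761) = 936492/586540 = 936492*(1/586540) = 234123/146635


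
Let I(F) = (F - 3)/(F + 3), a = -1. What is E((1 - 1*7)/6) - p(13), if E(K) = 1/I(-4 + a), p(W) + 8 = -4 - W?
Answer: 101/4 ≈ 25.250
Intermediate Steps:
p(W) = -12 - W (p(W) = -8 + (-4 - W) = -12 - W)
I(F) = (-3 + F)/(3 + F)
E(K) = ¼ (E(K) = 1/((-3 + (-4 - 1))/(3 + (-4 - 1))) = 1/((-3 - 5)/(3 - 5)) = 1/(-8/(-2)) = 1/(-½*(-8)) = 1/4 = ¼)
E((1 - 1*7)/6) - p(13) = ¼ - (-12 - 1*13) = ¼ - (-12 - 13) = ¼ - 1*(-25) = ¼ + 25 = 101/4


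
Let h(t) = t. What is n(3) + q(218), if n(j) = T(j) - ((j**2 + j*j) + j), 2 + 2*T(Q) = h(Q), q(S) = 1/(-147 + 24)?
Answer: -5045/246 ≈ -20.508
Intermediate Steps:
q(S) = -1/123 (q(S) = 1/(-123) = -1/123)
T(Q) = -1 + Q/2
n(j) = -1 - 2*j**2 - j/2 (n(j) = (-1 + j/2) - ((j**2 + j*j) + j) = (-1 + j/2) - ((j**2 + j**2) + j) = (-1 + j/2) - (2*j**2 + j) = (-1 + j/2) - (j + 2*j**2) = (-1 + j/2) + (-j - 2*j**2) = -1 - 2*j**2 - j/2)
n(3) + q(218) = (-1 - 2*3**2 - 1/2*3) - 1/123 = (-1 - 2*9 - 3/2) - 1/123 = (-1 - 18 - 3/2) - 1/123 = -41/2 - 1/123 = -5045/246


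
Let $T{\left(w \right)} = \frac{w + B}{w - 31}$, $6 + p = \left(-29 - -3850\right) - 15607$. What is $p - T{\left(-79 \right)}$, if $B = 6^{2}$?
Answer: $- \frac{1297163}{110} \approx -11792.0$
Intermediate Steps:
$B = 36$
$p = -11792$ ($p = -6 - 11786 = -11792$)
$T{\left(w \right)} = \frac{36 + w}{-31 + w}$ ($T{\left(w \right)} = \frac{w + 36}{w - 31} = \frac{36 + w}{-31 + w}$)
$p - T{\left(-79 \right)} = -11792 - \frac{36 - 79}{-31 - 79} = -11792 - \frac{1}{-110} \left(-43\right) = -11792 - \left(- \frac{1}{110}\right) \left(-43\right) = -11792 - \frac{43}{110} = - \frac{1297163}{110}$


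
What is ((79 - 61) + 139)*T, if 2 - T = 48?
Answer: -7222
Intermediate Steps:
T = -46 (T = 2 - 1*48 = 2 - 48 = -46)
((79 - 61) + 139)*T = ((79 - 61) + 139)*(-46) = (18 + 139)*(-46) = 157*(-46) = -7222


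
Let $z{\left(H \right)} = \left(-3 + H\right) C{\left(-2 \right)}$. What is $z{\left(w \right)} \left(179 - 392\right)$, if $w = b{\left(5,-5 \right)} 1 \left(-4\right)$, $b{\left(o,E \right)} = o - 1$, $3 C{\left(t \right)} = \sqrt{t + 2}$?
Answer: $0$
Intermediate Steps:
$C{\left(t \right)} = \frac{\sqrt{2 + t}}{3}$ ($C{\left(t \right)} = \frac{\sqrt{t + 2}}{3} = \frac{\sqrt{2 + t}}{3}$)
$b{\left(o,E \right)} = -1 + o$
$w = -16$ ($w = \left(-1 + 5\right) 1 \left(-4\right) = 4 \cdot 1 \left(-4\right) = 4 \left(-4\right) = -16$)
$z{\left(H \right)} = 0$ ($z{\left(H \right)} = \left(-3 + H\right) \frac{\sqrt{2 - 2}}{3} = \left(-3 + H\right) \frac{\sqrt{0}}{3} = \left(-3 + H\right) \frac{1}{3} \cdot 0 = \left(-3 + H\right) 0 = 0$)
$z{\left(w \right)} \left(179 - 392\right) = 0 \left(179 - 392\right) = 0 \left(-213\right) = 0$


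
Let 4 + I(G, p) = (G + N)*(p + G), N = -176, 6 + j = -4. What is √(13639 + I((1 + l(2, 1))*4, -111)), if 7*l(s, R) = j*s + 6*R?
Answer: 3*√3815 ≈ 185.30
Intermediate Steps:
j = -10 (j = -6 - 4 = -10)
l(s, R) = -10*s/7 + 6*R/7 (l(s, R) = (-10*s + 6*R)/7 = -10*s/7 + 6*R/7)
I(G, p) = -4 + (-176 + G)*(G + p) (I(G, p) = -4 + (G - 176)*(p + G) = -4 + (-176 + G)*(G + p))
√(13639 + I((1 + l(2, 1))*4, -111)) = √(13639 + (-4 + ((1 + (-10/7*2 + (6/7)*1))*4)² - 176*(1 + (-10/7*2 + (6/7)*1))*4 - 176*(-111) + ((1 + (-10/7*2 + (6/7)*1))*4)*(-111))) = √(13639 + (-4 + ((1 + (-20/7 + 6/7))*4)² - 176*(1 + (-20/7 + 6/7))*4 + 19536 + ((1 + (-20/7 + 6/7))*4)*(-111))) = √(13639 + (-4 + ((1 - 2)*4)² - 176*(1 - 2)*4 + 19536 + ((1 - 2)*4)*(-111))) = √(13639 + (-4 + (-1*4)² - (-176)*4 + 19536 - 1*4*(-111))) = √(13639 + (-4 + (-4)² - 176*(-4) + 19536 - 4*(-111))) = √(13639 + (-4 + 16 + 704 + 19536 + 444)) = √(13639 + 20696) = √34335 = 3*√3815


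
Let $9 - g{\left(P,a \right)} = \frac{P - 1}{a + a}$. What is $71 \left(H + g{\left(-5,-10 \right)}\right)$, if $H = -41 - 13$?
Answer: $- \frac{32163}{10} \approx -3216.3$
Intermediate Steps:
$g{\left(P,a \right)} = 9 - \frac{-1 + P}{2 a}$ ($g{\left(P,a \right)} = 9 - \frac{P - 1}{a + a} = 9 - \frac{-1 + P}{2 a}$)
$H = -54$
$71 \left(H + g{\left(-5,-10 \right)}\right) = 71 \left(-54 + \frac{1 - -5 + 18 \left(-10\right)}{2 \left(-10\right)}\right) = 71 \left(-54 + \frac{1}{2} \left(- \frac{1}{10}\right) \left(1 + 5 - 180\right)\right) = 71 \left(-54 + \frac{1}{2} \left(- \frac{1}{10}\right) \left(-174\right)\right) = 71 \left(-54 + \frac{87}{10}\right) = 71 \left(- \frac{453}{10}\right) = - \frac{32163}{10}$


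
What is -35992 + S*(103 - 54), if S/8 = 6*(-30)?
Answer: -106552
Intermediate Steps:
S = -1440 (S = 8*(6*(-30)) = 8*(-180) = -1440)
-35992 + S*(103 - 54) = -35992 - 1440*(103 - 54) = -35992 - 1440*49 = -35992 - 70560 = -106552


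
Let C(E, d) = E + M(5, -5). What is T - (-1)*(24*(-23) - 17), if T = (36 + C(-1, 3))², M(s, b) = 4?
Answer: 952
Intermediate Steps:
C(E, d) = 4 + E (C(E, d) = E + 4 = 4 + E)
T = 1521 (T = (36 + (4 - 1))² = (36 + 3)² = 39² = 1521)
T - (-1)*(24*(-23) - 17) = 1521 - (-1)*(24*(-23) - 17) = 1521 - (-1)*(-552 - 17) = 1521 - (-1)*(-569) = 1521 - 1*569 = 1521 - 569 = 952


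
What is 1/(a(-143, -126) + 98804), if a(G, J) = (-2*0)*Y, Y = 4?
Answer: 1/98804 ≈ 1.0121e-5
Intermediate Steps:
a(G, J) = 0 (a(G, J) = -2*0*4 = 0*4 = 0)
1/(a(-143, -126) + 98804) = 1/(0 + 98804) = 1/98804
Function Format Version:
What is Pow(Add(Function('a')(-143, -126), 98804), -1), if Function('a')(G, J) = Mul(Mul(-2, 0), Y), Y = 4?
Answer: Rational(1, 98804) ≈ 1.0121e-5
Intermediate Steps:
Function('a')(G, J) = 0 (Function('a')(G, J) = Mul(Mul(-2, 0), 4) = Mul(0, 4) = 0)
Pow(Add(Function('a')(-143, -126), 98804), -1) = Pow(Add(0, 98804), -1) = Pow(98804, -1) = Rational(1, 98804)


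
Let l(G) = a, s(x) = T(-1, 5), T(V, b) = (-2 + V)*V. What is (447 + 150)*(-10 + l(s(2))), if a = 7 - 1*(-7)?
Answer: 2388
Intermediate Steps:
T(V, b) = V*(-2 + V)
s(x) = 3 (s(x) = -(-2 - 1) = -1*(-3) = 3)
a = 14 (a = 7 + 7 = 14)
l(G) = 14
(447 + 150)*(-10 + l(s(2))) = (447 + 150)*(-10 + 14) = 597*4 = 2388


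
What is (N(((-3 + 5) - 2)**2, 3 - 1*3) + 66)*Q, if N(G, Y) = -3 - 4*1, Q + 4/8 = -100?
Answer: -11859/2 ≈ -5929.5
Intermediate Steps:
Q = -201/2 (Q = -1/2 - 100 = -201/2 ≈ -100.50)
N(G, Y) = -7 (N(G, Y) = -3 - 4 = -7)
(N(((-3 + 5) - 2)**2, 3 - 1*3) + 66)*Q = (-7 + 66)*(-201/2) = 59*(-201/2) = -11859/2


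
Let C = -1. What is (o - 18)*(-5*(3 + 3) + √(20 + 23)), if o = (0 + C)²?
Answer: 510 - 17*√43 ≈ 398.52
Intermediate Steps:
o = 1 (o = (0 - 1)² = (-1)² = 1)
(o - 18)*(-5*(3 + 3) + √(20 + 23)) = (1 - 18)*(-5*(3 + 3) + √(20 + 23)) = -17*(-5*6 + √43) = -17*(-30 + √43) = 510 - 17*√43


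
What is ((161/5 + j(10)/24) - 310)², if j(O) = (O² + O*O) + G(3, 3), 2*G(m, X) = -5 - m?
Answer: 65431921/900 ≈ 72702.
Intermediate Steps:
G(m, X) = -5/2 - m/2 (G(m, X) = (-5 - m)/2 = -5/2 - m/2)
j(O) = -4 + 2*O² (j(O) = (O² + O*O) + (-5/2 - ½*3) = (O² + O²) + (-5/2 - 3/2) = 2*O² - 4 = -4 + 2*O²)
((161/5 + j(10)/24) - 310)² = ((161/5 + (-4 + 2*10²)/24) - 310)² = ((161*(⅕) + (-4 + 2*100)*(1/24)) - 310)² = ((161/5 + (-4 + 200)*(1/24)) - 310)² = ((161/5 + 196*(1/24)) - 310)² = ((161/5 + 49/6) - 310)² = (1211/30 - 310)² = (-8089/30)² = 65431921/900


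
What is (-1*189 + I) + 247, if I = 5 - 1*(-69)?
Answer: 132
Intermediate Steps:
I = 74 (I = 5 + 69 = 74)
(-1*189 + I) + 247 = (-1*189 + 74) + 247 = (-189 + 74) + 247 = -115 + 247 = 132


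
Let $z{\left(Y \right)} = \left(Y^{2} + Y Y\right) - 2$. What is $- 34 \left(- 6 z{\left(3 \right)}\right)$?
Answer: $3264$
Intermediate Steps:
$z{\left(Y \right)} = -2 + 2 Y^{2}$ ($z{\left(Y \right)} = \left(Y^{2} + Y^{2}\right) - 2 = 2 Y^{2} - 2 = -2 + 2 Y^{2}$)
$- 34 \left(- 6 z{\left(3 \right)}\right) = - 34 \left(- 6 \left(-2 + 2 \cdot 3^{2}\right)\right) = - 34 \left(- 6 \left(-2 + 2 \cdot 9\right)\right) = - 34 \left(- 6 \left(-2 + 18\right)\right) = - 34 \left(\left(-6\right) 16\right) = \left(-34\right) \left(-96\right) = 3264$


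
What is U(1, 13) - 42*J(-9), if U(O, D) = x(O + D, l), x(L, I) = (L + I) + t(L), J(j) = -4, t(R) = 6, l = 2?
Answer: 190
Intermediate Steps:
x(L, I) = 6 + I + L (x(L, I) = (L + I) + 6 = (I + L) + 6 = 6 + I + L)
U(O, D) = 8 + D + O (U(O, D) = 6 + 2 + (O + D) = 6 + 2 + (D + O) = 8 + D + O)
U(1, 13) - 42*J(-9) = (8 + 13 + 1) - 42*(-4) = 22 + 168 = 190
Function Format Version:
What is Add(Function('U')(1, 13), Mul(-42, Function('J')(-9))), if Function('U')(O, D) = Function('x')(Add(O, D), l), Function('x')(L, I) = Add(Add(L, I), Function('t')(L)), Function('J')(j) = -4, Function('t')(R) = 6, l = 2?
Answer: 190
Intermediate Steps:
Function('x')(L, I) = Add(6, I, L) (Function('x')(L, I) = Add(Add(L, I), 6) = Add(Add(I, L), 6) = Add(6, I, L))
Function('U')(O, D) = Add(8, D, O) (Function('U')(O, D) = Add(6, 2, Add(O, D)) = Add(6, 2, Add(D, O)) = Add(8, D, O))
Add(Function('U')(1, 13), Mul(-42, Function('J')(-9))) = Add(Add(8, 13, 1), Mul(-42, -4)) = Add(22, 168) = 190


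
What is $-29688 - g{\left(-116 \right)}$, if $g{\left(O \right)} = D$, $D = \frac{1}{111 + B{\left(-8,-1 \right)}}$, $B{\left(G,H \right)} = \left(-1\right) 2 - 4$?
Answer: $- \frac{3117241}{105} \approx -29688.0$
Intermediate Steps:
$B{\left(G,H \right)} = -6$ ($B{\left(G,H \right)} = -2 - 4 = -6$)
$D = \frac{1}{105}$ ($D = \frac{1}{111 - 6} = \frac{1}{105} \approx 0.0095238$)
$g{\left(O \right)} = \frac{1}{105}$
$-29688 - g{\left(-116 \right)} = -29688 - \frac{1}{105} = - \frac{3117241}{105}$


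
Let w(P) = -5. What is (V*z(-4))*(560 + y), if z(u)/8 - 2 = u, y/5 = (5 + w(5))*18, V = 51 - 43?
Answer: -71680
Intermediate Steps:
V = 8
y = 0 (y = 5*((5 - 5)*18) = 5*(0*18) = 5*0 = 0)
z(u) = 16 + 8*u
(V*z(-4))*(560 + y) = (8*(16 + 8*(-4)))*(560 + 0) = (8*(16 - 32))*560 = (8*(-16))*560 = -128*560 = -71680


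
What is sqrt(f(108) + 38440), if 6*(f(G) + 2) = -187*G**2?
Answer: I*sqrt(325090) ≈ 570.17*I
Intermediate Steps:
f(G) = -2 - 187*G**2/6 (f(G) = -2 + (-187*G**2)/6 = -2 - 187*G**2/6)
sqrt(f(108) + 38440) = sqrt((-2 - 187/6*108**2) + 38440) = sqrt((-2 - 187/6*11664) + 38440) = sqrt((-2 - 363528) + 38440) = sqrt(-363530 + 38440) = sqrt(-325090) = I*sqrt(325090)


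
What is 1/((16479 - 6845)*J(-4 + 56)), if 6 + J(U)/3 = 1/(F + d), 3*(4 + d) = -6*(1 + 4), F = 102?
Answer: -44/7615677 ≈ -5.7776e-6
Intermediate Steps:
d = -14 (d = -4 + (-6*(1 + 4))/3 = -4 + (-6*5)/3 = -4 + (1/3)*(-30) = -4 - 10 = -14)
J(U) = -1581/88 (J(U) = -18 + 3/(102 - 14) = -18 + 3/88 = -1581/88)
1/((16479 - 6845)*J(-4 + 56)) = 1/((16479 - 6845)*(-1581/88)) = -88/1581/9634 = (1/9634)*(-88/1581) = -44/7615677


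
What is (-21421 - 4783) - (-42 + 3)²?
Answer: -27725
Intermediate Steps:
(-21421 - 4783) - (-42 + 3)² = -26204 - 1*(-39)² = -26204 - 1*1521 = -26204 - 1521 = -27725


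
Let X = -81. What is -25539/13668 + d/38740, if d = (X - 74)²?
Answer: -5508393/4412486 ≈ -1.2484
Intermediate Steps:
d = 24025 (d = (-81 - 74)² = (-155)² = 24025)
-25539/13668 + d/38740 = -25539/13668 + 24025/38740 = -25539*1/13668 + 24025*(1/38740) = -8513/4556 + 4805/7748 = -5508393/4412486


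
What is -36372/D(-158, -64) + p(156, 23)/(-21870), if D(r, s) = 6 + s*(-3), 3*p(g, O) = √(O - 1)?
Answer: -6062/33 - √22/65610 ≈ -183.70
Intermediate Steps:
p(g, O) = √(-1 + O)/3 (p(g, O) = √(O - 1)/3 = √(-1 + O)/3)
D(r, s) = 6 - 3*s
-36372/D(-158, -64) + p(156, 23)/(-21870) = -36372/(6 - 3*(-64)) + (√(-1 + 23)/3)/(-21870) = -36372/(6 + 192) + (√22/3)*(-1/21870) = -36372/198 - √22/65610 = -36372*1/198 - √22/65610 = -6062/33 - √22/65610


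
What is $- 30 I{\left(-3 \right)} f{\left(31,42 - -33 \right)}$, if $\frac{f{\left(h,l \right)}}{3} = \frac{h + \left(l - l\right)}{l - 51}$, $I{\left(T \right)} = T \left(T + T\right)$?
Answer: $- \frac{4185}{2} \approx -2092.5$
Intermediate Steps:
$I{\left(T \right)} = 2 T^{2}$ ($I{\left(T \right)} = T 2 T = 2 T^{2}$)
$f{\left(h,l \right)} = \frac{3 h}{-51 + l}$ ($f{\left(h,l \right)} = 3 \frac{h + \left(l - l\right)}{l - 51} = 3 \frac{h + 0}{-51 + l} = 3 \frac{h}{-51 + l} = \frac{3 h}{-51 + l}$)
$- 30 I{\left(-3 \right)} f{\left(31,42 - -33 \right)} = - 30 \cdot 2 \left(-3\right)^{2} \cdot 3 \cdot 31 \frac{1}{-51 + \left(42 - -33\right)} = - 30 \cdot 2 \cdot 9 \cdot 3 \cdot 31 \frac{1}{-51 + \left(42 + 33\right)} = \left(-30\right) 18 \cdot 3 \cdot 31 \frac{1}{-51 + 75} = - 540 \cdot 3 \cdot 31 \cdot \frac{1}{24} = \left(-540\right) \frac{31}{8} = - \frac{4185}{2}$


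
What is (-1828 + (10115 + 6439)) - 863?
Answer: 13863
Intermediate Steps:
(-1828 + (10115 + 6439)) - 863 = (-1828 + 16554) - 863 = 14726 - 863 = 13863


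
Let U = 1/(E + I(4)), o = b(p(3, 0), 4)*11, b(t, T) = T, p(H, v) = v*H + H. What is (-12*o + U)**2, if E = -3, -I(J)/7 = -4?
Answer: 174213601/625 ≈ 2.7874e+5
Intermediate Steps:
I(J) = 28 (I(J) = -7*(-4) = 28)
p(H, v) = H + H*v (p(H, v) = H*v + H = H + H*v)
o = 44 (o = 4*11 = 44)
U = 1/25 (U = 1/(-3 + 28) = 1/25 ≈ 0.040000)
(-12*o + U)**2 = (-12*44 + 1/25)**2 = (-528 + 1/25)**2 = (-13199/25)**2 = 174213601/625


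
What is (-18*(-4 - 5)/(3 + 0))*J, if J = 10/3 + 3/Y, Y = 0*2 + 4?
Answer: 441/2 ≈ 220.50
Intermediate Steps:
Y = 4 (Y = 0 + 4 = 4)
J = 49/12 (J = 10/3 + 3/4 = 10*(⅓) + 3*(¼) = 10/3 + ¾ = 49/12 ≈ 4.0833)
(-18*(-4 - 5)/(3 + 0))*J = -18*(-4 - 5)/(3 + 0)*(49/12) = -(-162)/3*(49/12) = -18*(-3)*(49/12) = 54*(49/12) = 441/2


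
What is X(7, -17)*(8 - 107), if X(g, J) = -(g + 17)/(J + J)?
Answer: -1188/17 ≈ -69.882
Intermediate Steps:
X(g, J) = -(17 + g)/(2*J)
X(7, -17)*(8 - 107) = ((½)*(-17 - 1*7)/(-17))*(8 - 107) = ((½)*(-1/17)*(-17 - 7))*(-99) = ((½)*(-1/17)*(-24))*(-99) = (12/17)*(-99) = -1188/17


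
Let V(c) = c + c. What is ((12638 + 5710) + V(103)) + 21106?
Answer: 39660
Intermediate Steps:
V(c) = 2*c
((12638 + 5710) + V(103)) + 21106 = ((12638 + 5710) + 2*103) + 21106 = (18348 + 206) + 21106 = 18554 + 21106 = 39660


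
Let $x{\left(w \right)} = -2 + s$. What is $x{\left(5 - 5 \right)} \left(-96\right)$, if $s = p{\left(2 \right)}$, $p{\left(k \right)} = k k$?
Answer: $-192$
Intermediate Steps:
$p{\left(k \right)} = k^{2}$
$s = 4$ ($s = 2^{2} = 4$)
$x{\left(w \right)} = 2$ ($x{\left(w \right)} = -2 + 4 = 2$)
$x{\left(5 - 5 \right)} \left(-96\right) = 2 \left(-96\right) = -192$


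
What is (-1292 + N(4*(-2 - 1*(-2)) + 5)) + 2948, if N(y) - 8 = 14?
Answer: 1678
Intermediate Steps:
N(y) = 22 (N(y) = 8 + 14 = 22)
(-1292 + N(4*(-2 - 1*(-2)) + 5)) + 2948 = (-1292 + 22) + 2948 = -1270 + 2948 = 1678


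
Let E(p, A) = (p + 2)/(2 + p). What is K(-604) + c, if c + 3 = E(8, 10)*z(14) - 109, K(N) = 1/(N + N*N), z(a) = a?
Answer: -35692775/364212 ≈ -98.000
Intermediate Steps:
E(p, A) = 1 (E(p, A) = (2 + p)/(2 + p) = 1)
K(N) = 1/(N + N²)
c = -98 (c = -3 + (1*14 - 109) = -3 + (14 - 109) = -3 - 95 = -98)
K(-604) + c = 1/((-604)*(1 - 604)) - 98 = -1/604/(-603) - 98 = -1/604*(-1/603) - 98 = 1/364212 - 98 = -35692775/364212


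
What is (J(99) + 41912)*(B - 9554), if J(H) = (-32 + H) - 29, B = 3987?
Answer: -233535650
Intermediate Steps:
J(H) = -61 + H
(J(99) + 41912)*(B - 9554) = ((-61 + 99) + 41912)*(3987 - 9554) = (38 + 41912)*(-5567) = 41950*(-5567) = -233535650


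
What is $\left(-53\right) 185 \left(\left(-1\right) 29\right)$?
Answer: $284345$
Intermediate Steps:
$\left(-53\right) 185 \left(\left(-1\right) 29\right) = \left(-9805\right) \left(-29\right) = 284345$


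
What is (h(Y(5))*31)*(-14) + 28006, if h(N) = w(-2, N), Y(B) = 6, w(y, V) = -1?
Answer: 28440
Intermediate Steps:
h(N) = -1
(h(Y(5))*31)*(-14) + 28006 = -1*31*(-14) + 28006 = -31*(-14) + 28006 = 434 + 28006 = 28440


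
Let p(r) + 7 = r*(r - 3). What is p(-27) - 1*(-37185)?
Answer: 37988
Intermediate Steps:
p(r) = -7 + r*(-3 + r) (p(r) = -7 + r*(r - 3) = -7 + r*(-3 + r))
p(-27) - 1*(-37185) = (-7 + (-27)² - 3*(-27)) - 1*(-37185) = (-7 + 729 + 81) + 37185 = 803 + 37185 = 37988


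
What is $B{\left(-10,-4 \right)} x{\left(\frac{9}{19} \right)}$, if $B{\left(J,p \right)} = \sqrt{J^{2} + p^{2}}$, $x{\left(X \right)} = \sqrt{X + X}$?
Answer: $\frac{6 \sqrt{1102}}{19} \approx 10.483$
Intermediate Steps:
$x{\left(X \right)} = \sqrt{2} \sqrt{X}$ ($x{\left(X \right)} = \sqrt{2 X} = \sqrt{2} \sqrt{X}$)
$B{\left(-10,-4 \right)} x{\left(\frac{9}{19} \right)} = \sqrt{\left(-10\right)^{2} + \left(-4\right)^{2}} \sqrt{2} \sqrt{\frac{9}{19}} = \sqrt{100 + 16} \sqrt{2} \sqrt{9 \cdot \frac{1}{19}} = \sqrt{116} \sqrt{2} \sqrt{\frac{9}{19}} = 2 \sqrt{29} \sqrt{2} \frac{3 \sqrt{19}}{19} = 2 \sqrt{29} \frac{3 \sqrt{38}}{19} = \frac{6 \sqrt{1102}}{19}$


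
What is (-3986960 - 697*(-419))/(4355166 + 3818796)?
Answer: -1231639/2724654 ≈ -0.45203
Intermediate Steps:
(-3986960 - 697*(-419))/(4355166 + 3818796) = (-3986960 + 292043)/8173962 = -3694917*1/8173962 = -1231639/2724654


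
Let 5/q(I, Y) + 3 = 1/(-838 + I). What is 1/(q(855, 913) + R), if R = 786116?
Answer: 10/7861143 ≈ 1.2721e-6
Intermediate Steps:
q(I, Y) = 5/(-3 + 1/(-838 + I))
1/(q(855, 913) + R) = 1/(5*(838 - 1*855)/(-2515 + 3*855) + 786116) = 1/(5*(838 - 855)/(-2515 + 2565) + 786116) = 1/(5*(-17)/50 + 786116) = 1/(5*(1/50)*(-17) + 786116) = 1/(-17/10 + 786116) = 1/(7861143/10) = 10/7861143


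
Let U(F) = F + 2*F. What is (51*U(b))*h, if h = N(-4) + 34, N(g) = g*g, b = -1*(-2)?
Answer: 15300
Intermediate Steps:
b = 2
N(g) = g²
U(F) = 3*F
h = 50 (h = (-4)² + 34 = 16 + 34 = 50)
(51*U(b))*h = (51*(3*2))*50 = (51*6)*50 = 306*50 = 15300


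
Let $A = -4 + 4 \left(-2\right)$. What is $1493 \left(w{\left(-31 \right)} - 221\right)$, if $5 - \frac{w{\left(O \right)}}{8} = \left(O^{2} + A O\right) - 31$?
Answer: $-15821321$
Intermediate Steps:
$A = -12$ ($A = -4 - 8 = -12$)
$w{\left(O \right)} = 288 - 8 O^{2} + 96 O$ ($w{\left(O \right)} = 40 - 8 \left(\left(O^{2} - 12 O\right) - 31\right) = 40 - 8 \left(-31 + O^{2} - 12 O\right) = 40 + \left(248 - 8 O^{2} + 96 O\right) = 288 - 8 O^{2} + 96 O$)
$1493 \left(w{\left(-31 \right)} - 221\right) = 1493 \left(\left(288 - 8 \left(-31\right)^{2} + 96 \left(-31\right)\right) - 221\right) = 1493 \left(\left(288 - 7688 - 2976\right) - 221\right) = 1493 \left(-10376 - 221\right) = 1493 \left(-10597\right) = -15821321$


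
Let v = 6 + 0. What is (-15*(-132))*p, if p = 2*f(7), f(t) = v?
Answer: 23760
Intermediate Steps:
v = 6
f(t) = 6
p = 12 (p = 2*6 = 12)
(-15*(-132))*p = -15*(-132)*12 = 1980*12 = 23760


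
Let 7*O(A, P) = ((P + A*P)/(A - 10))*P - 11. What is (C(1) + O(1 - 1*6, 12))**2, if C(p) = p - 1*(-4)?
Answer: 97344/1225 ≈ 79.464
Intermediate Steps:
C(p) = 4 + p (C(p) = p + 4 = 4 + p)
O(A, P) = -11/7 + P*(P + A*P)/(7*(-10 + A)) (O(A, P) = (((P + A*P)/(A - 10))*P - 11)/7 = (((P + A*P)/(-10 + A))*P - 11)/7 = (P*(P + A*P)/(-10 + A) - 11)/7 = (-11 + P*(P + A*P)/(-10 + A))/7 = -11/7 + P*(P + A*P)/(7*(-10 + A)))
(C(1) + O(1 - 1*6, 12))**2 = ((4 + 1) + (110 + 12**2 - 11*(1 - 1*6) + (1 - 1*6)*12**2)/(7*(-10 + (1 - 1*6))))**2 = (5 + (110 + 144 - 11*(1 - 6) + (1 - 6)*144)/(7*(-10 + (1 - 6))))**2 = (5 + (110 + 144 - 11*(-5) - 5*144)/(7*(-10 - 5)))**2 = (5 + (1/7)*(110 + 144 + 55 - 720)/(-15))**2 = (5 + (1/7)*(-1/15)*(-411))**2 = (5 + 137/35)**2 = (312/35)**2 = 97344/1225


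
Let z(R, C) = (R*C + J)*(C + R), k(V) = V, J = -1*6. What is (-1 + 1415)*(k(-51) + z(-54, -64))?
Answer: -575711514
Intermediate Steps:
J = -6
z(R, C) = (-6 + C*R)*(C + R) (z(R, C) = (R*C - 6)*(C + R) = (C*R - 6)*(C + R) = (-6 + C*R)*(C + R))
(-1 + 1415)*(k(-51) + z(-54, -64)) = (-1 + 1415)*(-51 + (-6*(-64) - 6*(-54) - 64*(-54)² - 54*(-64)²)) = 1414*(-51 + (384 + 324 - 64*2916 - 54*4096)) = 1414*(-51 + (384 + 324 - 186624 - 221184)) = 1414*(-51 - 407100) = 1414*(-407151) = -575711514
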